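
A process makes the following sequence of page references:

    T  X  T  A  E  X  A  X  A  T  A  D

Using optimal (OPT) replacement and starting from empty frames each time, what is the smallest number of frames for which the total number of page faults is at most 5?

4

f=1: 12 faults
f=2: 7 faults
f=3: 6 faults
f=4: 5 faults
f=5: 5 faults
Smallest f with faults ≤ 5 is 4.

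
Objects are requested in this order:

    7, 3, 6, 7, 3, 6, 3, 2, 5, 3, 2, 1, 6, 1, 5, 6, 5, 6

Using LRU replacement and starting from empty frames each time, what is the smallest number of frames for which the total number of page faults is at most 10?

3

f=1: 18 faults
f=2: 14 faults
f=3: 8 faults
f=4: 8 faults
f=5: 6 faults
f=6: 6 faults
Smallest f with faults ≤ 10 is 3.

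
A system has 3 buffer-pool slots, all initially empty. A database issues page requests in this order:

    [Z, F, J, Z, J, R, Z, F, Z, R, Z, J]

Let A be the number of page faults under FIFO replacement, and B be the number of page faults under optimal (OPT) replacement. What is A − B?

Under FIFO: F F F . . F F F . . . F → 7 faults.
Under OPT: F F F . . F . . . . . F → 5 faults.
A − B = 7 − 5 = 2.

2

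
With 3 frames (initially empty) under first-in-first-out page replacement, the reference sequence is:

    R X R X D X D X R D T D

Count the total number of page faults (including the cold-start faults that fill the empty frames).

4

R -> fault, frames (R)
X -> fault, frames (R X)
R -> hit
X -> hit
D -> fault, frames (R X D)
X -> hit
D -> hit
X -> hit
R -> hit
D -> hit
T -> fault, evict R, frames (X D T)
D -> hit
Page faults: 4.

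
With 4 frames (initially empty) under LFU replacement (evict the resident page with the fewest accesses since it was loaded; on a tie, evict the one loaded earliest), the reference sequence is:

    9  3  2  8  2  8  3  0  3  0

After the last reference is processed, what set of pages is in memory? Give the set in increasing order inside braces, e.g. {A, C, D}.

9: miss, frames [9]
3: miss, frames [9, 3]
2: miss, frames [9, 3, 2]
8: miss, frames [9, 3, 2, 8]
2: hit
8: hit
3: hit
0: miss, evict 9, frames [3, 2, 8, 0]
3: hit
0: hit

{0, 2, 3, 8}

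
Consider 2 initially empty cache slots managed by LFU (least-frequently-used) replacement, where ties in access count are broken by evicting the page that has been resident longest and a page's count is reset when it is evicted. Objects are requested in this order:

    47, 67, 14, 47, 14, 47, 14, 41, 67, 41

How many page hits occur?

3

47: fault, frames [47]
67: fault, frames [47, 67]
14: fault, evict 47, frames [67, 14]
47: fault, evict 67, frames [14, 47]
14: hit
47: hit
14: hit
41: fault, evict 47, frames [14, 41]
67: fault, evict 41, frames [14, 67]
41: fault, evict 67, frames [14, 41]
Hits: 3.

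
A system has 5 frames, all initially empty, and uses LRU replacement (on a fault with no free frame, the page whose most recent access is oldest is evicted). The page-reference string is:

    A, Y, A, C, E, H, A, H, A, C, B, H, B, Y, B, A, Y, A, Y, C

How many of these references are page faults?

A: miss, frames [A]
Y: miss, frames [A, Y]
A: hit
C: miss, frames [Y, A, C]
E: miss, frames [Y, A, C, E]
H: miss, frames [Y, A, C, E, H]
A: hit
H: hit
A: hit
C: hit
B: miss, evict Y, frames [E, H, A, C, B]
H: hit
B: hit
Y: miss, evict E, frames [A, C, H, B, Y]
B: hit
A: hit
Y: hit
A: hit
Y: hit
C: hit
Page faults: 7.

7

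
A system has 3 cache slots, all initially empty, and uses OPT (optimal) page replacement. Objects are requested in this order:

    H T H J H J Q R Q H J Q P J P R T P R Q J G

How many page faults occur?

H → miss, frames (H)
T → miss, frames (H T)
H → hit
J → miss, frames (H T J)
H → hit
J → hit
Q → miss, evict T, frames (H J Q)
R → miss, evict J, frames (H Q R)
Q → hit
H → hit
J → miss, evict H, frames (Q R J)
Q → hit
P → miss, evict Q, frames (R J P)
J → hit
P → hit
R → hit
T → miss, evict J, frames (R P T)
P → hit
R → hit
Q → miss, evict T, frames (R P Q)
J → miss, evict Q, frames (R P J)
G → miss, evict J, frames (R P G)
Page faults: 11.

11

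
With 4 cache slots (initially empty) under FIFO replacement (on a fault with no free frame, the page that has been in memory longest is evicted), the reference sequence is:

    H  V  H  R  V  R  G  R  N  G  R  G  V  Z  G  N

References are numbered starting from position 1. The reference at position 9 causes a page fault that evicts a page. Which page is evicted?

H

pos 1: H: miss, frames (H)
pos 2: V: miss, frames (H V)
pos 3: H: hit
pos 4: R: miss, frames (H V R)
pos 5: V: hit
pos 6: R: hit
pos 7: G: miss, frames (H V R G)
pos 8: R: hit
pos 9: N: miss, evict H, frames (V R G N)
At position 9, page H is evicted.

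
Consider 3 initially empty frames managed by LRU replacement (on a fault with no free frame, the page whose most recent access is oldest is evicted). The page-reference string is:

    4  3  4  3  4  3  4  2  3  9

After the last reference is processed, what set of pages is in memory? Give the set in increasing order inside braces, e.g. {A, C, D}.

{2, 3, 9}

4 → miss, frames {4}
3 → miss, frames {4,3}
4 → hit
3 → hit
4 → hit
3 → hit
4 → hit
2 → miss, frames {3,4,2}
3 → hit
9 → miss, evict 4, frames {2,3,9}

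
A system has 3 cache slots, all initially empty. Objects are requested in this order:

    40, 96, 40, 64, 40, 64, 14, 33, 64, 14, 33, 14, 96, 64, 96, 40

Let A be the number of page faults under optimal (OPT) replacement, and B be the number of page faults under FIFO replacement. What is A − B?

Under OPT: F F . F . . F F . . . . F . . F → 7 faults.
Under FIFO: F F . F . . F F . . . . F F . F → 8 faults.
A − B = 7 − 8 = -1.

-1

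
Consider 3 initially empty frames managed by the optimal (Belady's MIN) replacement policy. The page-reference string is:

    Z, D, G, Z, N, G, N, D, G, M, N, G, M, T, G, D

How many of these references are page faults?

Z → miss, frames [Z]
D → miss, frames [Z, D]
G → miss, frames [Z, D, G]
Z → hit
N → miss, evict Z, frames [D, G, N]
G → hit
N → hit
D → hit
G → hit
M → miss, evict D, frames [G, N, M]
N → hit
G → hit
M → hit
T → miss, evict M, frames [G, N, T]
G → hit
D → miss, evict T, frames [G, N, D]
Page faults: 7.

7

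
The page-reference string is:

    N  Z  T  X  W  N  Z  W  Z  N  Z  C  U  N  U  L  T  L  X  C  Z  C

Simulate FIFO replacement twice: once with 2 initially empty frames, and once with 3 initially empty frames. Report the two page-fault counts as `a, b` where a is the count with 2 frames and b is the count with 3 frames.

18, 15

2 frames: F F F F F F F F . F F F F F . F F . F F F . → 18 faults.
3 frames: F F F F F F F . . . . F F F . F F . F F F . → 15 faults.
15 < 18: adding a frame reduced faults, as is typical.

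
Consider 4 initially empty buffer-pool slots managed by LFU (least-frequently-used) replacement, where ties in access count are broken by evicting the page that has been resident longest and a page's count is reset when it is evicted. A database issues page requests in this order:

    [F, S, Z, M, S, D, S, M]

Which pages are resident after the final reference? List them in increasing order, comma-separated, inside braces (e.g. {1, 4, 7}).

{D, M, S, Z}

F: fault, frames [F]
S: fault, frames [F, S]
Z: fault, frames [F, S, Z]
M: fault, frames [F, S, Z, M]
S: hit
D: fault, evict F, frames [S, Z, M, D]
S: hit
M: hit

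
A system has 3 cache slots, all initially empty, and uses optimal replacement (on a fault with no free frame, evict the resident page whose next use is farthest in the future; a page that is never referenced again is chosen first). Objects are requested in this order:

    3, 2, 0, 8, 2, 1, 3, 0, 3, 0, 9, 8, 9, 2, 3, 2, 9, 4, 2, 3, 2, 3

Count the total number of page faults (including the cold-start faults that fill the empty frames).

3: miss, frames {3}
2: miss, frames {3,2}
0: miss, frames {3,2,0}
8: miss, evict 0, frames {3,2,8}
2: hit
1: miss, evict 2, frames {3,8,1}
3: hit
0: miss, evict 1, frames {3,8,0}
3: hit
0: hit
9: miss, evict 0, frames {3,8,9}
8: hit
9: hit
2: miss, evict 8, frames {3,9,2}
3: hit
2: hit
9: hit
4: miss, evict 9, frames {3,2,4}
2: hit
3: hit
2: hit
3: hit
Page faults: 9.

9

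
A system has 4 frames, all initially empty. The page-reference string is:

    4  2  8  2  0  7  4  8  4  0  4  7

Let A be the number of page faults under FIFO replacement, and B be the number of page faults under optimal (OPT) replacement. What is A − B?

Under FIFO: F F F . F F F . . . . . → 6 faults.
Under OPT: F F F . F F . . . . . . → 5 faults.
A − B = 6 − 5 = 1.

1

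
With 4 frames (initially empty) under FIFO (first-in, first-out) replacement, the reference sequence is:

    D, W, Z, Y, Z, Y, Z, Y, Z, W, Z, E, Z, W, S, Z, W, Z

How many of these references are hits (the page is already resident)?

D → miss, frames [D]
W → miss, frames [D, W]
Z → miss, frames [D, W, Z]
Y → miss, frames [D, W, Z, Y]
Z → hit
Y → hit
Z → hit
Y → hit
Z → hit
W → hit
Z → hit
E → miss, evict D, frames [W, Z, Y, E]
Z → hit
W → hit
S → miss, evict W, frames [Z, Y, E, S]
Z → hit
W → miss, evict Z, frames [Y, E, S, W]
Z → miss, evict Y, frames [E, S, W, Z]
Hits: 10.

10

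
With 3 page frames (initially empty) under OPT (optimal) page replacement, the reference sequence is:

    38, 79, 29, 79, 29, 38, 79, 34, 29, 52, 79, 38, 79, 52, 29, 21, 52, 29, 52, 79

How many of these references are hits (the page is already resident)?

11

38 → fault, frames (38)
79 → fault, frames (38 79)
29 → fault, frames (38 79 29)
79 → hit
29 → hit
38 → hit
79 → hit
34 → fault, evict 38, frames (79 29 34)
29 → hit
52 → fault, evict 34, frames (79 29 52)
79 → hit
38 → fault, evict 29, frames (79 52 38)
79 → hit
52 → hit
29 → fault, evict 38, frames (79 52 29)
21 → fault, evict 79, frames (52 29 21)
52 → hit
29 → hit
52 → hit
79 → fault, evict 21, frames (52 29 79)
Hits: 11.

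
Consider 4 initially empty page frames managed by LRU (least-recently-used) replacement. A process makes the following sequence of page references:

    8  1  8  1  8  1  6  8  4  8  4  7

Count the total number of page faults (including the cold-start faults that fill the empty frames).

8: fault, frames (8)
1: fault, frames (8 1)
8: hit
1: hit
8: hit
1: hit
6: fault, frames (8 1 6)
8: hit
4: fault, frames (1 6 8 4)
8: hit
4: hit
7: fault, evict 1, frames (6 8 4 7)
Page faults: 5.

5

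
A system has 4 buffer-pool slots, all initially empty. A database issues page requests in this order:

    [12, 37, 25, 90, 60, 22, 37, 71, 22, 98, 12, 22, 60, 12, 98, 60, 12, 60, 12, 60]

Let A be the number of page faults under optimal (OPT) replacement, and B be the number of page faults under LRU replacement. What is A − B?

-3

Under OPT: F F F F F F . F . F . . . . . . . . . . → 8 faults.
Under LRU: F F F F F F F F . F F . F . . . . . . . → 11 faults.
A − B = 8 − 11 = -3.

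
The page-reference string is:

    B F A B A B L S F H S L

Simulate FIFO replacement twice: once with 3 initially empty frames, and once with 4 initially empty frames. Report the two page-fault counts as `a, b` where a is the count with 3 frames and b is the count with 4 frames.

3 frames: F F F . . . F F F F . F → 8 faults.
4 frames: F F F . . . F F . F . . → 6 faults.
6 < 8: adding a frame reduced faults, as is typical.

8, 6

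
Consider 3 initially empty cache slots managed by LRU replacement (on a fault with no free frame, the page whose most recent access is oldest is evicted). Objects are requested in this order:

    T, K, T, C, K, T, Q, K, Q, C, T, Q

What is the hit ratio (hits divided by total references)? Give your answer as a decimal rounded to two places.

0.50

T → fault, frames {T}
K → fault, frames {T,K}
T → hit
C → fault, frames {K,T,C}
K → hit
T → hit
Q → fault, evict C, frames {K,T,Q}
K → hit
Q → hit
C → fault, evict T, frames {K,Q,C}
T → fault, evict K, frames {Q,C,T}
Q → hit
Hits: 6 of 12 references → 6/12 = 0.5000.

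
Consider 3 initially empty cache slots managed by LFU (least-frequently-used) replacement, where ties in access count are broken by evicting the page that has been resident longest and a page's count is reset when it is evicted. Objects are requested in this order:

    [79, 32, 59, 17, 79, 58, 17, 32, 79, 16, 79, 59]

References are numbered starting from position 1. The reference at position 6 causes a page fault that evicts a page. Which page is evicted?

59

pos 1: 79 → miss, frames [79]
pos 2: 32 → miss, frames [79, 32]
pos 3: 59 → miss, frames [79, 32, 59]
pos 4: 17 → miss, evict 79, frames [32, 59, 17]
pos 5: 79 → miss, evict 32, frames [59, 17, 79]
pos 6: 58 → miss, evict 59, frames [17, 79, 58]
At position 6, page 59 is evicted.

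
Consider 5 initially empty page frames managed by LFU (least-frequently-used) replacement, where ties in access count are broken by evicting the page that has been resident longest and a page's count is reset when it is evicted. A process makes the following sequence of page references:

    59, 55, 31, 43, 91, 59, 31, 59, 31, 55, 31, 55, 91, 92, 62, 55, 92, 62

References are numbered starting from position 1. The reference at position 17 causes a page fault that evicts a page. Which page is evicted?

pos 1: 59 → miss, frames {59}
pos 2: 55 → miss, frames {59,55}
pos 3: 31 → miss, frames {59,55,31}
pos 4: 43 → miss, frames {59,55,31,43}
pos 5: 91 → miss, frames {59,55,31,43,91}
pos 6: 59 → hit
pos 7: 31 → hit
pos 8: 59 → hit
pos 9: 31 → hit
pos 10: 55 → hit
pos 11: 31 → hit
pos 12: 55 → hit
pos 13: 91 → hit
pos 14: 92 → miss, evict 43, frames {59,55,31,91,92}
pos 15: 62 → miss, evict 92, frames {59,55,31,91,62}
pos 16: 55 → hit
pos 17: 92 → miss, evict 62, frames {59,55,31,91,92}
At position 17, page 62 is evicted.

62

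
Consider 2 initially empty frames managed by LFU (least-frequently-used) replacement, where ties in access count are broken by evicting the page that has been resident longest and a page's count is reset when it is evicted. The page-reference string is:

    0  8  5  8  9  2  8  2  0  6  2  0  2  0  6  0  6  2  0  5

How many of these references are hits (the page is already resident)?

0 -> fault, frames (0)
8 -> fault, frames (0 8)
5 -> fault, evict 0, frames (8 5)
8 -> hit
9 -> fault, evict 5, frames (8 9)
2 -> fault, evict 9, frames (8 2)
8 -> hit
2 -> hit
0 -> fault, evict 2, frames (8 0)
6 -> fault, evict 0, frames (8 6)
2 -> fault, evict 6, frames (8 2)
0 -> fault, evict 2, frames (8 0)
2 -> fault, evict 0, frames (8 2)
0 -> fault, evict 2, frames (8 0)
6 -> fault, evict 0, frames (8 6)
0 -> fault, evict 6, frames (8 0)
6 -> fault, evict 0, frames (8 6)
2 -> fault, evict 6, frames (8 2)
0 -> fault, evict 2, frames (8 0)
5 -> fault, evict 0, frames (8 5)
Hits: 3.

3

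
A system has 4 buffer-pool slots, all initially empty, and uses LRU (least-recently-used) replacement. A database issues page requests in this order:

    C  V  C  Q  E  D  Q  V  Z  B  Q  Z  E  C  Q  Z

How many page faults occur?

10

C: miss, frames (C)
V: miss, frames (C V)
C: hit
Q: miss, frames (V C Q)
E: miss, frames (V C Q E)
D: miss, evict V, frames (C Q E D)
Q: hit
V: miss, evict C, frames (E D Q V)
Z: miss, evict E, frames (D Q V Z)
B: miss, evict D, frames (Q V Z B)
Q: hit
Z: hit
E: miss, evict V, frames (B Q Z E)
C: miss, evict B, frames (Q Z E C)
Q: hit
Z: hit
Page faults: 10.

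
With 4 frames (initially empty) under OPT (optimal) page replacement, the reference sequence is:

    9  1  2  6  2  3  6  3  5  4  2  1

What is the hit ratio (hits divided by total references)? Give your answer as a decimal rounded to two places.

0.42

9: miss, frames [9]
1: miss, frames [9, 1]
2: miss, frames [9, 1, 2]
6: miss, frames [9, 1, 2, 6]
2: hit
3: miss, evict 9, frames [1, 2, 6, 3]
6: hit
3: hit
5: miss, evict 3, frames [1, 2, 6, 5]
4: miss, evict 5, frames [1, 2, 6, 4]
2: hit
1: hit
Hits: 5 of 12 references → 5/12 = 0.4167.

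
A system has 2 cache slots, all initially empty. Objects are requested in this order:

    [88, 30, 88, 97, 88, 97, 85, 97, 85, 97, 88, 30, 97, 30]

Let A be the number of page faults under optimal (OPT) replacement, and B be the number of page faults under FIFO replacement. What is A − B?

-3

Under OPT: F F . F . . F . . . F F . . → 6 faults.
Under FIFO: F F . F F . F F . . F F F . → 9 faults.
A − B = 6 − 9 = -3.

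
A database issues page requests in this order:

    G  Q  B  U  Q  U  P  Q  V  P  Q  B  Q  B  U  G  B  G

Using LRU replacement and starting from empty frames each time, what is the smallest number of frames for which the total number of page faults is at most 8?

5

f=1: 18 faults
f=2: 14 faults
f=3: 9 faults
f=4: 9 faults
f=5: 7 faults
f=6: 6 faults
Smallest f with faults ≤ 8 is 5.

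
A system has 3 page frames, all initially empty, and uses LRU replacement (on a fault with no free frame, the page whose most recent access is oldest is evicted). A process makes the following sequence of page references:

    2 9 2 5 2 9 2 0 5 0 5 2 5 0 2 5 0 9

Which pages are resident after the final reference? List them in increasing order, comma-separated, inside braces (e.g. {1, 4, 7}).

2: fault, frames {2}
9: fault, frames {2,9}
2: hit
5: fault, frames {9,2,5}
2: hit
9: hit
2: hit
0: fault, evict 5, frames {9,2,0}
5: fault, evict 9, frames {2,0,5}
0: hit
5: hit
2: hit
5: hit
0: hit
2: hit
5: hit
0: hit
9: fault, evict 2, frames {5,0,9}

{0, 5, 9}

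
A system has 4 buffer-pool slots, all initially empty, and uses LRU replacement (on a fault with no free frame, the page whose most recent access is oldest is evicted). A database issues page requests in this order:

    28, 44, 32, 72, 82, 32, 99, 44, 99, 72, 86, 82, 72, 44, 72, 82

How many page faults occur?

28 → fault, frames {28}
44 → fault, frames {28,44}
32 → fault, frames {28,44,32}
72 → fault, frames {28,44,32,72}
82 → fault, evict 28, frames {44,32,72,82}
32 → hit
99 → fault, evict 44, frames {72,82,32,99}
44 → fault, evict 72, frames {82,32,99,44}
99 → hit
72 → fault, evict 82, frames {32,44,99,72}
86 → fault, evict 32, frames {44,99,72,86}
82 → fault, evict 44, frames {99,72,86,82}
72 → hit
44 → fault, evict 99, frames {86,82,72,44}
72 → hit
82 → hit
Page faults: 11.

11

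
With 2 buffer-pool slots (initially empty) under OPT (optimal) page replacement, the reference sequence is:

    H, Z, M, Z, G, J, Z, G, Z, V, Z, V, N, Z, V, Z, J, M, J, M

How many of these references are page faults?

11

H: fault, frames {H}
Z: fault, frames {H,Z}
M: fault, evict H, frames {Z,M}
Z: hit
G: fault, evict M, frames {Z,G}
J: fault, evict G, frames {Z,J}
Z: hit
G: fault, evict J, frames {Z,G}
Z: hit
V: fault, evict G, frames {Z,V}
Z: hit
V: hit
N: fault, evict V, frames {Z,N}
Z: hit
V: fault, evict N, frames {Z,V}
Z: hit
J: fault, evict V, frames {Z,J}
M: fault, evict Z, frames {J,M}
J: hit
M: hit
Page faults: 11.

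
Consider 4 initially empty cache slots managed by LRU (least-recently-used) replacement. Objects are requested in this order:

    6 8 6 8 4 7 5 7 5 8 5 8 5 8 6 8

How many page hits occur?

10

6 -> fault, frames {6}
8 -> fault, frames {6,8}
6 -> hit
8 -> hit
4 -> fault, frames {6,8,4}
7 -> fault, frames {6,8,4,7}
5 -> fault, evict 6, frames {8,4,7,5}
7 -> hit
5 -> hit
8 -> hit
5 -> hit
8 -> hit
5 -> hit
8 -> hit
6 -> fault, evict 4, frames {7,5,8,6}
8 -> hit
Hits: 10.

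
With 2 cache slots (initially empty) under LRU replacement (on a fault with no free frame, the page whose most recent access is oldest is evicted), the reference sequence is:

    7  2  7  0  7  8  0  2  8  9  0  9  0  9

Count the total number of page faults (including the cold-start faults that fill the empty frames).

9

7 -> miss, frames [7]
2 -> miss, frames [7, 2]
7 -> hit
0 -> miss, evict 2, frames [7, 0]
7 -> hit
8 -> miss, evict 0, frames [7, 8]
0 -> miss, evict 7, frames [8, 0]
2 -> miss, evict 8, frames [0, 2]
8 -> miss, evict 0, frames [2, 8]
9 -> miss, evict 2, frames [8, 9]
0 -> miss, evict 8, frames [9, 0]
9 -> hit
0 -> hit
9 -> hit
Page faults: 9.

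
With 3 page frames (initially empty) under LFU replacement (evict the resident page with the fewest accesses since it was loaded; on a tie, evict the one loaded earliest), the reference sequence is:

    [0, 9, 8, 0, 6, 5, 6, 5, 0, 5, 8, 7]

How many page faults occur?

0 → fault, frames (0)
9 → fault, frames (0 9)
8 → fault, frames (0 9 8)
0 → hit
6 → fault, evict 9, frames (0 8 6)
5 → fault, evict 8, frames (0 6 5)
6 → hit
5 → hit
0 → hit
5 → hit
8 → fault, evict 6, frames (0 5 8)
7 → fault, evict 8, frames (0 5 7)
Page faults: 7.

7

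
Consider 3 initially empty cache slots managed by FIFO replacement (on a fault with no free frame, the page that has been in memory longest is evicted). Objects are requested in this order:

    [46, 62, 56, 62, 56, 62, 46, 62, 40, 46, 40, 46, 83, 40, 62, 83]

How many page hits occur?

46 -> fault, frames (46)
62 -> fault, frames (46 62)
56 -> fault, frames (46 62 56)
62 -> hit
56 -> hit
62 -> hit
46 -> hit
62 -> hit
40 -> fault, evict 46, frames (62 56 40)
46 -> fault, evict 62, frames (56 40 46)
40 -> hit
46 -> hit
83 -> fault, evict 56, frames (40 46 83)
40 -> hit
62 -> fault, evict 40, frames (46 83 62)
83 -> hit
Hits: 9.

9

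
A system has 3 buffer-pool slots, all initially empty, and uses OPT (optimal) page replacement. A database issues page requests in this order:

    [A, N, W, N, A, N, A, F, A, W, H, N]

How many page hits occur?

A -> fault, frames [A]
N -> fault, frames [A, N]
W -> fault, frames [A, N, W]
N -> hit
A -> hit
N -> hit
A -> hit
F -> fault, evict N, frames [A, W, F]
A -> hit
W -> hit
H -> fault, evict F, frames [A, W, H]
N -> fault, evict H, frames [A, W, N]
Hits: 6.

6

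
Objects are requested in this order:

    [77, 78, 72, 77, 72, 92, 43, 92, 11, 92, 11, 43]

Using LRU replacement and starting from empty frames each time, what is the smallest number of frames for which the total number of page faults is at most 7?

3

f=1: 12 faults
f=2: 8 faults
f=3: 6 faults
f=4: 6 faults
f=5: 6 faults
f=6: 6 faults
Smallest f with faults ≤ 7 is 3.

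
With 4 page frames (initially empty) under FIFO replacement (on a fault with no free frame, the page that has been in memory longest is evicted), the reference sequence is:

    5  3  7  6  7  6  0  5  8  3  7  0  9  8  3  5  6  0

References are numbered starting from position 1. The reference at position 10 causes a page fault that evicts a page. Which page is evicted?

pos 1: 5 -> miss, frames [5]
pos 2: 3 -> miss, frames [5, 3]
pos 3: 7 -> miss, frames [5, 3, 7]
pos 4: 6 -> miss, frames [5, 3, 7, 6]
pos 5: 7 -> hit
pos 6: 6 -> hit
pos 7: 0 -> miss, evict 5, frames [3, 7, 6, 0]
pos 8: 5 -> miss, evict 3, frames [7, 6, 0, 5]
pos 9: 8 -> miss, evict 7, frames [6, 0, 5, 8]
pos 10: 3 -> miss, evict 6, frames [0, 5, 8, 3]
At position 10, page 6 is evicted.

6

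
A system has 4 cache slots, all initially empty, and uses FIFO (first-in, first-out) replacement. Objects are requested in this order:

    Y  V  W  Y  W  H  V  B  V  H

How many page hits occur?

5

Y -> miss, frames {Y}
V -> miss, frames {Y,V}
W -> miss, frames {Y,V,W}
Y -> hit
W -> hit
H -> miss, frames {Y,V,W,H}
V -> hit
B -> miss, evict Y, frames {V,W,H,B}
V -> hit
H -> hit
Hits: 5.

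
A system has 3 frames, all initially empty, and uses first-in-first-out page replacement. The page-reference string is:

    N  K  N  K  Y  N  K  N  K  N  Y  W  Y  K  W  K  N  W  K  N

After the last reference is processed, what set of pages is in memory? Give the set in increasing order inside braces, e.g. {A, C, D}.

N → miss, frames [N]
K → miss, frames [N, K]
N → hit
K → hit
Y → miss, frames [N, K, Y]
N → hit
K → hit
N → hit
K → hit
N → hit
Y → hit
W → miss, evict N, frames [K, Y, W]
Y → hit
K → hit
W → hit
K → hit
N → miss, evict K, frames [Y, W, N]
W → hit
K → miss, evict Y, frames [W, N, K]
N → hit

{K, N, W}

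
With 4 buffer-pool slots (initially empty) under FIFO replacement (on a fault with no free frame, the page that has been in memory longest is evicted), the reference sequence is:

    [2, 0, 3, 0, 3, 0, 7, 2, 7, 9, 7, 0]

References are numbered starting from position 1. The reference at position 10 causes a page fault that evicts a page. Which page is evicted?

pos 1: 2 → fault, frames {2}
pos 2: 0 → fault, frames {2,0}
pos 3: 3 → fault, frames {2,0,3}
pos 4: 0 → hit
pos 5: 3 → hit
pos 6: 0 → hit
pos 7: 7 → fault, frames {2,0,3,7}
pos 8: 2 → hit
pos 9: 7 → hit
pos 10: 9 → fault, evict 2, frames {0,3,7,9}
At position 10, page 2 is evicted.

2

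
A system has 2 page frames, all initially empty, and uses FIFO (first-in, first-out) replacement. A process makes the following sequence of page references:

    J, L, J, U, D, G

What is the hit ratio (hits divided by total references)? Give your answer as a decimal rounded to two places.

J → miss, frames {J}
L → miss, frames {J,L}
J → hit
U → miss, evict J, frames {L,U}
D → miss, evict L, frames {U,D}
G → miss, evict U, frames {D,G}
Hits: 1 of 6 references → 1/6 = 0.1667.

0.17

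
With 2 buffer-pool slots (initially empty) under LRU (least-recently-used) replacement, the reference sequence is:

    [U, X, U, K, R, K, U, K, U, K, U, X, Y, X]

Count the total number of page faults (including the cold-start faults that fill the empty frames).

U -> fault, frames (U)
X -> fault, frames (U X)
U -> hit
K -> fault, evict X, frames (U K)
R -> fault, evict U, frames (K R)
K -> hit
U -> fault, evict R, frames (K U)
K -> hit
U -> hit
K -> hit
U -> hit
X -> fault, evict K, frames (U X)
Y -> fault, evict U, frames (X Y)
X -> hit
Page faults: 7.

7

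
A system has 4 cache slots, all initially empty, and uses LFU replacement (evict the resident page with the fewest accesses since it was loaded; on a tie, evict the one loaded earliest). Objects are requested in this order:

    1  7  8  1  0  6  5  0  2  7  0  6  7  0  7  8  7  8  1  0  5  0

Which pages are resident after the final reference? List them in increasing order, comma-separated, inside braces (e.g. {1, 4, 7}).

{0, 1, 5, 7}

1 -> fault, frames {1}
7 -> fault, frames {1,7}
8 -> fault, frames {1,7,8}
1 -> hit
0 -> fault, frames {1,7,8,0}
6 -> fault, evict 7, frames {1,8,0,6}
5 -> fault, evict 8, frames {1,0,6,5}
0 -> hit
2 -> fault, evict 6, frames {1,0,5,2}
7 -> fault, evict 5, frames {1,0,2,7}
0 -> hit
6 -> fault, evict 2, frames {1,0,7,6}
7 -> hit
0 -> hit
7 -> hit
8 -> fault, evict 6, frames {1,0,7,8}
7 -> hit
8 -> hit
1 -> hit
0 -> hit
5 -> fault, evict 8, frames {1,0,7,5}
0 -> hit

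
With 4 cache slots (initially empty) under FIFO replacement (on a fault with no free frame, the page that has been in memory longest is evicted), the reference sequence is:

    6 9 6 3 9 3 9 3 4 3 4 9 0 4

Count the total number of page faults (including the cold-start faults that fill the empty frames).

6 → fault, frames (6)
9 → fault, frames (6 9)
6 → hit
3 → fault, frames (6 9 3)
9 → hit
3 → hit
9 → hit
3 → hit
4 → fault, frames (6 9 3 4)
3 → hit
4 → hit
9 → hit
0 → fault, evict 6, frames (9 3 4 0)
4 → hit
Page faults: 5.

5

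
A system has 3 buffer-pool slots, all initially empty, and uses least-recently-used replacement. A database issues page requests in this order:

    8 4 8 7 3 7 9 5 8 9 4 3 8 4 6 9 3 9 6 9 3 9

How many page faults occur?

8 → fault, frames (8)
4 → fault, frames (8 4)
8 → hit
7 → fault, frames (4 8 7)
3 → fault, evict 4, frames (8 7 3)
7 → hit
9 → fault, evict 8, frames (3 7 9)
5 → fault, evict 3, frames (7 9 5)
8 → fault, evict 7, frames (9 5 8)
9 → hit
4 → fault, evict 5, frames (8 9 4)
3 → fault, evict 8, frames (9 4 3)
8 → fault, evict 9, frames (4 3 8)
4 → hit
6 → fault, evict 3, frames (8 4 6)
9 → fault, evict 8, frames (4 6 9)
3 → fault, evict 4, frames (6 9 3)
9 → hit
6 → hit
9 → hit
3 → hit
9 → hit
Page faults: 13.

13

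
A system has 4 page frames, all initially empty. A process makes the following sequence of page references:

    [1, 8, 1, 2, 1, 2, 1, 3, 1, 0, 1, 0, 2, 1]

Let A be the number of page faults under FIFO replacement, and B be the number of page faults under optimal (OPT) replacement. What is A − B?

Under FIFO: F F . F . . . F . F F . . . → 6 faults.
Under OPT: F F . F . . . F . F . . . . → 5 faults.
A − B = 6 − 5 = 1.

1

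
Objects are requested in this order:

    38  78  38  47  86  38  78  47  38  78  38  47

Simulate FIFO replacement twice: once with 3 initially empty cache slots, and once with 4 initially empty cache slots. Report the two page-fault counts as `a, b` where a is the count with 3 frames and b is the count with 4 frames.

3 frames: F F . F F F F F . . . . → 7 faults.
4 frames: F F . F F . . . . . . . → 4 faults.
4 < 7: adding a frame reduced faults, as is typical.

7, 4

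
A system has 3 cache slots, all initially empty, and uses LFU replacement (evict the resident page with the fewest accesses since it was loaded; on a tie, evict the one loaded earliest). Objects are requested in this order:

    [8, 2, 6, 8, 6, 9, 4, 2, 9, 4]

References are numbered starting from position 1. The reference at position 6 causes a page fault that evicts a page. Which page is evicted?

2

pos 1: 8: miss, frames [8]
pos 2: 2: miss, frames [8, 2]
pos 3: 6: miss, frames [8, 2, 6]
pos 4: 8: hit
pos 5: 6: hit
pos 6: 9: miss, evict 2, frames [8, 6, 9]
At position 6, page 2 is evicted.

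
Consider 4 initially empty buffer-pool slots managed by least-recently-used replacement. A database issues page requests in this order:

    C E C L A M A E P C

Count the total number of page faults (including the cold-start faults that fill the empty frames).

8

C → miss, frames (C)
E → miss, frames (C E)
C → hit
L → miss, frames (E C L)
A → miss, frames (E C L A)
M → miss, evict E, frames (C L A M)
A → hit
E → miss, evict C, frames (L M A E)
P → miss, evict L, frames (M A E P)
C → miss, evict M, frames (A E P C)
Page faults: 8.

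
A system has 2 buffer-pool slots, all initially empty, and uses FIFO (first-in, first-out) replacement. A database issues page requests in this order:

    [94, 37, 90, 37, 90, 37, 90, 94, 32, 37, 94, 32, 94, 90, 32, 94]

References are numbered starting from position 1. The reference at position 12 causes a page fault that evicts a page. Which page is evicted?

37

pos 1: 94 → fault, frames (94)
pos 2: 37 → fault, frames (94 37)
pos 3: 90 → fault, evict 94, frames (37 90)
pos 4: 37 → hit
pos 5: 90 → hit
pos 6: 37 → hit
pos 7: 90 → hit
pos 8: 94 → fault, evict 37, frames (90 94)
pos 9: 32 → fault, evict 90, frames (94 32)
pos 10: 37 → fault, evict 94, frames (32 37)
pos 11: 94 → fault, evict 32, frames (37 94)
pos 12: 32 → fault, evict 37, frames (94 32)
At position 12, page 37 is evicted.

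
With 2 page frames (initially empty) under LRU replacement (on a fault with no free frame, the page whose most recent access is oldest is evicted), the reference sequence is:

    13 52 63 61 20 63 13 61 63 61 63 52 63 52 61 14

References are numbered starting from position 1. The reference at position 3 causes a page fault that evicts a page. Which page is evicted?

pos 1: 13 -> fault, frames [13]
pos 2: 52 -> fault, frames [13, 52]
pos 3: 63 -> fault, evict 13, frames [52, 63]
At position 3, page 13 is evicted.

13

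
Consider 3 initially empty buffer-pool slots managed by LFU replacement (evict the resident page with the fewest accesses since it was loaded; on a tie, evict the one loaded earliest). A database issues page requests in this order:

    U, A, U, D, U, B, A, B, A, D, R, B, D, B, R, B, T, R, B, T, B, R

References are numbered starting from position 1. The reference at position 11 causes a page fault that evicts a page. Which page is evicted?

pos 1: U → fault, frames {U}
pos 2: A → fault, frames {U,A}
pos 3: U → hit
pos 4: D → fault, frames {U,A,D}
pos 5: U → hit
pos 6: B → fault, evict A, frames {U,D,B}
pos 7: A → fault, evict D, frames {U,B,A}
pos 8: B → hit
pos 9: A → hit
pos 10: D → fault, evict B, frames {U,A,D}
pos 11: R → fault, evict D, frames {U,A,R}
At position 11, page D is evicted.

D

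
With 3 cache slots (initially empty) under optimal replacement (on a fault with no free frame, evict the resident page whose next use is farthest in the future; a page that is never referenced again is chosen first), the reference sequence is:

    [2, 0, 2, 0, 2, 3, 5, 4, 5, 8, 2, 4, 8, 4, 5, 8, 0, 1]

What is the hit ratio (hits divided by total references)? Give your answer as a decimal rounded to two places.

2: miss, frames {2}
0: miss, frames {2,0}
2: hit
0: hit
2: hit
3: miss, frames {2,0,3}
5: miss, evict 3, frames {2,0,5}
4: miss, evict 0, frames {2,5,4}
5: hit
8: miss, evict 5, frames {2,4,8}
2: hit
4: hit
8: hit
4: hit
5: miss, evict 4, frames {2,8,5}
8: hit
0: miss, evict 5, frames {2,8,0}
1: miss, evict 0, frames {2,8,1}
Hits: 9 of 18 references → 9/18 = 0.5000.

0.50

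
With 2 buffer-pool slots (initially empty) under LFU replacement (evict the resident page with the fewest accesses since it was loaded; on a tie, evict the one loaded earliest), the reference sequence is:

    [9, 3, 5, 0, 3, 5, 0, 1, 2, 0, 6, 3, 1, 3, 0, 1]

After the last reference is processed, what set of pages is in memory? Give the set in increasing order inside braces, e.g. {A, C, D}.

{1, 3}

9 → fault, frames [9]
3 → fault, frames [9, 3]
5 → fault, evict 9, frames [3, 5]
0 → fault, evict 3, frames [5, 0]
3 → fault, evict 5, frames [0, 3]
5 → fault, evict 0, frames [3, 5]
0 → fault, evict 3, frames [5, 0]
1 → fault, evict 5, frames [0, 1]
2 → fault, evict 0, frames [1, 2]
0 → fault, evict 1, frames [2, 0]
6 → fault, evict 2, frames [0, 6]
3 → fault, evict 0, frames [6, 3]
1 → fault, evict 6, frames [3, 1]
3 → hit
0 → fault, evict 1, frames [3, 0]
1 → fault, evict 0, frames [3, 1]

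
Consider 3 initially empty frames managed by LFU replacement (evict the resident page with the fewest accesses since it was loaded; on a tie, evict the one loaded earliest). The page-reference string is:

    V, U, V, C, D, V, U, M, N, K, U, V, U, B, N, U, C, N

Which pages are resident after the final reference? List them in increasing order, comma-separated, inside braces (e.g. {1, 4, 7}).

{N, U, V}

V → miss, frames [V]
U → miss, frames [V, U]
V → hit
C → miss, frames [V, U, C]
D → miss, evict U, frames [V, C, D]
V → hit
U → miss, evict C, frames [V, D, U]
M → miss, evict D, frames [V, U, M]
N → miss, evict U, frames [V, M, N]
K → miss, evict M, frames [V, N, K]
U → miss, evict N, frames [V, K, U]
V → hit
U → hit
B → miss, evict K, frames [V, U, B]
N → miss, evict B, frames [V, U, N]
U → hit
C → miss, evict N, frames [V, U, C]
N → miss, evict C, frames [V, U, N]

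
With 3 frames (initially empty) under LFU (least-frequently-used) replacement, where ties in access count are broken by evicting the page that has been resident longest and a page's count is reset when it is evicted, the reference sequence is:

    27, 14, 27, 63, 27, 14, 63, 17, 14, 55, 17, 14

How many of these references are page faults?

8

27 -> miss, frames [27]
14 -> miss, frames [27, 14]
27 -> hit
63 -> miss, frames [27, 14, 63]
27 -> hit
14 -> hit
63 -> hit
17 -> miss, evict 14, frames [27, 63, 17]
14 -> miss, evict 17, frames [27, 63, 14]
55 -> miss, evict 14, frames [27, 63, 55]
17 -> miss, evict 55, frames [27, 63, 17]
14 -> miss, evict 17, frames [27, 63, 14]
Page faults: 8.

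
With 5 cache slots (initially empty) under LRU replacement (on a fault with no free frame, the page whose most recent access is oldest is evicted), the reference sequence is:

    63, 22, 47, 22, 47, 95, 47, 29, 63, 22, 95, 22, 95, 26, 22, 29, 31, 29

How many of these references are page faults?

63 -> fault, frames [63]
22 -> fault, frames [63, 22]
47 -> fault, frames [63, 22, 47]
22 -> hit
47 -> hit
95 -> fault, frames [63, 22, 47, 95]
47 -> hit
29 -> fault, frames [63, 22, 95, 47, 29]
63 -> hit
22 -> hit
95 -> hit
22 -> hit
95 -> hit
26 -> fault, evict 47, frames [29, 63, 22, 95, 26]
22 -> hit
29 -> hit
31 -> fault, evict 63, frames [95, 26, 22, 29, 31]
29 -> hit
Page faults: 7.

7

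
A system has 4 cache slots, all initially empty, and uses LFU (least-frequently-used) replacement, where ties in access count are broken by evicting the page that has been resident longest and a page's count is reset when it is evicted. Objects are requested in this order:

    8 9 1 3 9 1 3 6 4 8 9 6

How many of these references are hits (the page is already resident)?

8 → fault, frames (8)
9 → fault, frames (8 9)
1 → fault, frames (8 9 1)
3 → fault, frames (8 9 1 3)
9 → hit
1 → hit
3 → hit
6 → fault, evict 8, frames (9 1 3 6)
4 → fault, evict 6, frames (9 1 3 4)
8 → fault, evict 4, frames (9 1 3 8)
9 → hit
6 → fault, evict 8, frames (9 1 3 6)
Hits: 4.

4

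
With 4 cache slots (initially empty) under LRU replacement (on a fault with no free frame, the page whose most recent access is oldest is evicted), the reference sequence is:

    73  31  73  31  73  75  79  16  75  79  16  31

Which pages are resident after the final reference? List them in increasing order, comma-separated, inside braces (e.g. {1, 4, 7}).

73 → miss, frames [73]
31 → miss, frames [73, 31]
73 → hit
31 → hit
73 → hit
75 → miss, frames [31, 73, 75]
79 → miss, frames [31, 73, 75, 79]
16 → miss, evict 31, frames [73, 75, 79, 16]
75 → hit
79 → hit
16 → hit
31 → miss, evict 73, frames [75, 79, 16, 31]

{16, 31, 75, 79}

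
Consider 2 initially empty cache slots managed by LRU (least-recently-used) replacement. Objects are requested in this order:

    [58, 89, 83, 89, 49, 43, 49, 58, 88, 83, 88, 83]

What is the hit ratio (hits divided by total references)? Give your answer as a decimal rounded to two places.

58: fault, frames [58]
89: fault, frames [58, 89]
83: fault, evict 58, frames [89, 83]
89: hit
49: fault, evict 83, frames [89, 49]
43: fault, evict 89, frames [49, 43]
49: hit
58: fault, evict 43, frames [49, 58]
88: fault, evict 49, frames [58, 88]
83: fault, evict 58, frames [88, 83]
88: hit
83: hit
Hits: 4 of 12 references → 4/12 = 0.3333.

0.33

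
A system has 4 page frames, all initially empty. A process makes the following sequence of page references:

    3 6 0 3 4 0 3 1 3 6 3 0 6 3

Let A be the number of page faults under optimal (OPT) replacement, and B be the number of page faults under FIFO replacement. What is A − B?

Under OPT: F F F . F . . F . . . . . . → 5 faults.
Under FIFO: F F F . F . . F F F . F . . → 8 faults.
A − B = 5 − 8 = -3.

-3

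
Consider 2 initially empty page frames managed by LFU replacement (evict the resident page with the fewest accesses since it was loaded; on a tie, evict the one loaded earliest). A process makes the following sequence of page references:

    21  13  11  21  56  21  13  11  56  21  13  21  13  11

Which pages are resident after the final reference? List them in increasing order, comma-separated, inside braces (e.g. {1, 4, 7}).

{11, 21}

21: fault, frames {21}
13: fault, frames {21,13}
11: fault, evict 21, frames {13,11}
21: fault, evict 13, frames {11,21}
56: fault, evict 11, frames {21,56}
21: hit
13: fault, evict 56, frames {21,13}
11: fault, evict 13, frames {21,11}
56: fault, evict 11, frames {21,56}
21: hit
13: fault, evict 56, frames {21,13}
21: hit
13: hit
11: fault, evict 13, frames {21,11}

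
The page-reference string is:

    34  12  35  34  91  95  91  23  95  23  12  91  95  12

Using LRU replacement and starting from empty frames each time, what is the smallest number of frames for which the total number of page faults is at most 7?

f=1: 14 faults
f=2: 12 faults
f=3: 9 faults
f=4: 7 faults
f=5: 7 faults
f=6: 6 faults
Smallest f with faults ≤ 7 is 4.

4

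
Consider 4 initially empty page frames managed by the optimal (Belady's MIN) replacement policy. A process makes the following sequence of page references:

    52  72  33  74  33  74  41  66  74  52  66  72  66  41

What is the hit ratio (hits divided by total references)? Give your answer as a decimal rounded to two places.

0.50

52 -> miss, frames (52)
72 -> miss, frames (52 72)
33 -> miss, frames (52 72 33)
74 -> miss, frames (52 72 33 74)
33 -> hit
74 -> hit
41 -> miss, evict 33, frames (52 72 74 41)
66 -> miss, evict 41, frames (52 72 74 66)
74 -> hit
52 -> hit
66 -> hit
72 -> hit
66 -> hit
41 -> miss, evict 66, frames (52 72 74 41)
Hits: 7 of 14 references → 7/14 = 0.5000.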